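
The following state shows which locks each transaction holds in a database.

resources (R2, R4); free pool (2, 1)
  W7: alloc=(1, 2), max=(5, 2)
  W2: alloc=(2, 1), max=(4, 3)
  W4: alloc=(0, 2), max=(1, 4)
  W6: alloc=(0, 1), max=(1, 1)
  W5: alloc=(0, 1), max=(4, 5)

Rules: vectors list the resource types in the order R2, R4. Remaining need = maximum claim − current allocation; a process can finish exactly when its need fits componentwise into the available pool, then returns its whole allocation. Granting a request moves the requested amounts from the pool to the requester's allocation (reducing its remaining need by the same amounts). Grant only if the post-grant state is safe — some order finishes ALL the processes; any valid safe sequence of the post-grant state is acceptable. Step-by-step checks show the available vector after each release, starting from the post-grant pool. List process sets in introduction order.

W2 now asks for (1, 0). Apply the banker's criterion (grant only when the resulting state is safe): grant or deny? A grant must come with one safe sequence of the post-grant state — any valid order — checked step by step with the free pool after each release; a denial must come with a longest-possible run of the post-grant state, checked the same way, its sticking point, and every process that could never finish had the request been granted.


GRANT. The post-grant state is safe; one safe sequence: W6, W2, W4, W7, W5.
Key observation: post-grant, (1, 1) remains, and an order beginning with W6 completes everyone.
Step-by-step check of the post-grant state:
  pool = (1, 1)
  run W6 (needs (1, 0), free (1, 1)); after release of (0, 1) the pool is (1, 2)
  run W2 (needs (1, 2), free (1, 2)); after release of (3, 1) the pool is (4, 3)
  run W4 (needs (1, 2), free (4, 3)); after release of (0, 2) the pool is (4, 5)
  run W7 (needs (4, 0), free (4, 5)); after release of (1, 2) the pool is (5, 7)
  run W5 (needs (4, 4), free (5, 7)); after release of (0, 1) the pool is (5, 8)


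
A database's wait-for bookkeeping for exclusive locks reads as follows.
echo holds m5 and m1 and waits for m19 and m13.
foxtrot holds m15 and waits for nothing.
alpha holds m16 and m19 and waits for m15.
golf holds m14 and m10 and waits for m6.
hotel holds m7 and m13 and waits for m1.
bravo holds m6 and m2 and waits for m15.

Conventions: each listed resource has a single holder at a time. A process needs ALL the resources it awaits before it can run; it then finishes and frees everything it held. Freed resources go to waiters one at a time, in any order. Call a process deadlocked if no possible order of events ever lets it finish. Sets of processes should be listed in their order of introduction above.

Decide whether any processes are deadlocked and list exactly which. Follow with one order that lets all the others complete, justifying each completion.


The deadlocked set is echo and hotel.
Key observation: the waits loop around echo -> hotel -> echo with no way out; no other process is dragged down with it.
One completion order for the rest: foxtrot, bravo, alpha, golf.
Check, step by step:
  run foxtrot (it waits on nothing); releases m15
  bravo: everything it awaited (m15) is free; runs, freeing m6 and m2
  alpha: everything it awaited (m15) is free; runs, freeing m16 and m19
  golf: everything it awaited (m6) is free; runs, freeing m14 and m10


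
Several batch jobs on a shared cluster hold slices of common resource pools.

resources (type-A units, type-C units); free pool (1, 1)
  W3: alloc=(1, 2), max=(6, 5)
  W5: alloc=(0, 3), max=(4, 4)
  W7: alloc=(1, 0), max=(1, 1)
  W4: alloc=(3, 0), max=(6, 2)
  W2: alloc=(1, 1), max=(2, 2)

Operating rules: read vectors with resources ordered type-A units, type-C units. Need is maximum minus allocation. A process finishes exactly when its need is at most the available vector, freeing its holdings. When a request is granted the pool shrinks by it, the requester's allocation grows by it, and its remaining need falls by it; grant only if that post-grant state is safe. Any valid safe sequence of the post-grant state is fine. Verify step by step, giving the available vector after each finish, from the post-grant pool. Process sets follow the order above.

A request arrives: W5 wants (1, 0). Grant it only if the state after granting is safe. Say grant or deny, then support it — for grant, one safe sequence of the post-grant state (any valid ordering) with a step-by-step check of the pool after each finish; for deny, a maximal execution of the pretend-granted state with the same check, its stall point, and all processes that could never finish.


DENY: after the grant no complete ordering would exist.
Key observation: no order helps: past W7, W2, the free pool tops out at (2, 2), below what each blocked process needs in type-A units.
On the post-grant state, W7, W2 is a maximal run — nothing extends it. Walking it through:
  pool = (0, 1)
  W7 needs (0, 1) <= (0, 1) -> finishes; pool += (1, 0) = (1, 1)
  W2 needs (1, 1) <= (1, 1) -> finishes; pool += (1, 1) = (2, 2)
  W3 still needs (5, 3) but only (2, 2) is free — short on type-A units and type-C units
  W5 still needs (3, 1) but only (2, 2) is free — short on type-A units
  W4 still needs (3, 2) but only (2, 2) is free — short on type-A units
Processes that could never finish after the grant: W3, W5 and W4.


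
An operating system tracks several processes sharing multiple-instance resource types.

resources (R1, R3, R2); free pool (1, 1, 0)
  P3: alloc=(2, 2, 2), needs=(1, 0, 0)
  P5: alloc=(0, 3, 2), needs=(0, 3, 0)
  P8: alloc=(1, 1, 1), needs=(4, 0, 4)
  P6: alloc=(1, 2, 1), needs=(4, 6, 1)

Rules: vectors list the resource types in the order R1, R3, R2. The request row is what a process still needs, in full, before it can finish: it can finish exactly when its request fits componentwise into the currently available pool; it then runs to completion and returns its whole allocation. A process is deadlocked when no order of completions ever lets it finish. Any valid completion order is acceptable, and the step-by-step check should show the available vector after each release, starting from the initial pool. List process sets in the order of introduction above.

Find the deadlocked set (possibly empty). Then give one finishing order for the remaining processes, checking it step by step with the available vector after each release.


Deadlocked set: P8 and P6.
Key observation: after P3, P5 complete, (3, 6, 4) is the best the pool ever gets, yet each leftover process wants more R1.
The rest can finish in the order P3, P5. Step-by-step check:
  pool = (1, 1, 0)
  P3: need (1, 0, 0) fits (1, 1, 0); releases (2, 2, 2), pool now (3, 3, 2)
  P5: need (0, 3, 0) fits (3, 3, 2); releases (0, 3, 2), pool now (3, 6, 4)
The blocked processes can never fit:
  P8 still needs (4, 0, 4) but only (3, 6, 4) is free — short on R1
  P6 still needs (4, 6, 1) but only (3, 6, 4) is free — short on R1


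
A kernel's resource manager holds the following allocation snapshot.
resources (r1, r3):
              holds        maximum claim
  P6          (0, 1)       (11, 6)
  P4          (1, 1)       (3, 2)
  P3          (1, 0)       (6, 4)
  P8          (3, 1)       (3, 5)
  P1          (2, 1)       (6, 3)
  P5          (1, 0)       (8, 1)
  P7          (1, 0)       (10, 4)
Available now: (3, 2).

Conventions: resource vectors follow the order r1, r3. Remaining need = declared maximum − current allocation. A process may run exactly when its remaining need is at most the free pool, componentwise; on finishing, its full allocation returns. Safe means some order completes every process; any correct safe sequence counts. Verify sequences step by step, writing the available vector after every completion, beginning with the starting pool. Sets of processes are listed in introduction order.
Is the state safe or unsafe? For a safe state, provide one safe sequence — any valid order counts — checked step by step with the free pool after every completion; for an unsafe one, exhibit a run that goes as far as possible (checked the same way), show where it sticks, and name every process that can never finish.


SAFE — a valid safe sequence is P4, P1, P8, P3, P5, P6, P7.
Key observation: reading the order forward, P1 is the first process whose need (4, 2) meets the free pool (4, 3) exactly on a resource it requests.
Walking it through:
  pool = (3, 2)
  run P4 (needs (2, 1), free (3, 2)); after release of (1, 1) the pool is (4, 3)
  run P1 (needs (4, 2), free (4, 3)); after release of (2, 1) the pool is (6, 4)
  run P8 (needs (0, 4), free (6, 4)); after release of (3, 1) the pool is (9, 5)
  run P3 (needs (5, 4), free (9, 5)); after release of (1, 0) the pool is (10, 5)
  run P5 (needs (7, 1), free (10, 5)); after release of (1, 0) the pool is (11, 5)
  run P6 (needs (11, 5), free (11, 5)); after release of (0, 1) the pool is (11, 6)
  run P7 (needs (9, 4), free (11, 6)); after release of (1, 0) the pool is (12, 6)


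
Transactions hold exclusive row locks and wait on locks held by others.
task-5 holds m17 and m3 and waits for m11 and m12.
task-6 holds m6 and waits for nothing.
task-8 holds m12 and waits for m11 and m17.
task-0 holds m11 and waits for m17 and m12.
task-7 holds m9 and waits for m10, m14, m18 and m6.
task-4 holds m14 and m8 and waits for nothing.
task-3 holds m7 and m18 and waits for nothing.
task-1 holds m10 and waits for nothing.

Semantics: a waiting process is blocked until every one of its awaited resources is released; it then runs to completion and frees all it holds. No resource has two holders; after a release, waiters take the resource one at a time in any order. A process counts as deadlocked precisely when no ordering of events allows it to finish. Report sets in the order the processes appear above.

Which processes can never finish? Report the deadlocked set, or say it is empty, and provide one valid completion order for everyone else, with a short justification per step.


Deadlocked set: task-5, task-8 and task-0.
Key observation: nobody on the ring task-5 -> task-8 -> task-5 can start until another member finishes, which never happens; task-0 is caught in further circular waits.
A valid finishing order for the others: task-6, task-1, task-4, task-3, task-7.
Verifying each step:
  task-6 waits on nothing -> runs at once and releases m6
  task-1 waits on nothing -> runs at once and releases m10
  task-4 waits on nothing -> runs at once and releases m14 and m8
  task-3 waits on nothing -> runs at once and releases m7 and m18
  task-7: everything it awaited (m10, m14, m18 and m6) is free; runs, freeing m9


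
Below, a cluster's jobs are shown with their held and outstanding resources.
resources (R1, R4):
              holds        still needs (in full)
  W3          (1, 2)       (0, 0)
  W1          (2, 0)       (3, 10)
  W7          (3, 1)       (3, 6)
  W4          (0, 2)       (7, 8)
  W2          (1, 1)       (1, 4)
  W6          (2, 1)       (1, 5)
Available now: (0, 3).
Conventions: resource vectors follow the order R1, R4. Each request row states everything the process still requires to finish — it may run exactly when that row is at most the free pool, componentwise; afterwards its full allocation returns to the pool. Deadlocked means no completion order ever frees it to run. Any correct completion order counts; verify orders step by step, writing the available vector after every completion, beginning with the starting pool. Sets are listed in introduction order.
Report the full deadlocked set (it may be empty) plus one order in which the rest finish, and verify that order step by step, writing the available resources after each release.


The deadlocked set is empty.
Key observation: there is always a runnable process — W3 first — so the state unwinds completely.
The rest can finish in the order W3, W2, W6, W7, W4, W1. Verifying each step:
  pool = (0, 3)
  run W3 (needs (0, 0), free (0, 3)); after release of (1, 2) the pool is (1, 5)
  run W2 (needs (1, 4), free (1, 5)); after release of (1, 1) the pool is (2, 6)
  run W6 (needs (1, 5), free (2, 6)); after release of (2, 1) the pool is (4, 7)
  run W7 (needs (3, 6), free (4, 7)); after release of (3, 1) the pool is (7, 8)
  run W4 (needs (7, 8), free (7, 8)); after release of (0, 2) the pool is (7, 10)
  run W1 (needs (3, 10), free (7, 10)); after release of (2, 0) the pool is (9, 10)


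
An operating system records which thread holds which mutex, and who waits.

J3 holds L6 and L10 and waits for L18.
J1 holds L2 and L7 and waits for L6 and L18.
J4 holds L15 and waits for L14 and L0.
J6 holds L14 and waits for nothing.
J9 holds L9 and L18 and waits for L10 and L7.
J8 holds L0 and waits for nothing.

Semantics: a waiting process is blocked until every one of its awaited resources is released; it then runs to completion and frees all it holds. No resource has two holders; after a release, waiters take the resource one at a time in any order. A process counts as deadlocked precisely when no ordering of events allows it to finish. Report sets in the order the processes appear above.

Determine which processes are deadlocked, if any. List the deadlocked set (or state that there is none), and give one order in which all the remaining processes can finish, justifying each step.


Deadlocked set: J3, J1 and J9.
Key observation: the waits loop around J3 -> J9 -> J3 with no way out; J1 is caught in further circular waits.
One completion order for the rest: J6, J8, J4.
Walking it through:
  run J6 (it waits on nothing); releases L14
  run J8 (it waits on nothing); releases L0
  J4 waits on L14 and L0 — all released -> runs and releases L15


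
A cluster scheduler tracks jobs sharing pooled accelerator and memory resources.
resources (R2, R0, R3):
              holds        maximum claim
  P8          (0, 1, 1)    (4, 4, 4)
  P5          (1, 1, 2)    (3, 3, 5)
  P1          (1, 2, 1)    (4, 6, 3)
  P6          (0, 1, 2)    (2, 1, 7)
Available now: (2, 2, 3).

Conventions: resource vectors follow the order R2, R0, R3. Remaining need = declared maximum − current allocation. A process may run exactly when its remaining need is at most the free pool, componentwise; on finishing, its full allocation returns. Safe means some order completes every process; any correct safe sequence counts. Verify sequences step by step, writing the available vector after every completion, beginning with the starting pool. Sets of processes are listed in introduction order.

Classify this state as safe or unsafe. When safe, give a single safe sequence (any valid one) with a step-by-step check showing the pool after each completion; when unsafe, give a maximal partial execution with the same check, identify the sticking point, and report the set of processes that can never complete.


SAFE, for example via the order P5, P6, P1, P8.
Key observation: the order's first zero-slack moment is P5 ((2, 2, 3) needed, (2, 2, 3) free — a requested resource with nothing to spare).
Step-by-step check:
  pool = (2, 2, 3)
  P5 needs (2, 2, 3) <= (2, 2, 3) -> finishes; pool += (1, 1, 2) = (3, 3, 5)
  P6 needs (2, 0, 5) <= (3, 3, 5) -> finishes; pool += (0, 1, 2) = (3, 4, 7)
  P1 needs (3, 4, 2) <= (3, 4, 7) -> finishes; pool += (1, 2, 1) = (4, 6, 8)
  P8 needs (4, 3, 3) <= (4, 6, 8) -> finishes; pool += (0, 1, 1) = (4, 7, 9)


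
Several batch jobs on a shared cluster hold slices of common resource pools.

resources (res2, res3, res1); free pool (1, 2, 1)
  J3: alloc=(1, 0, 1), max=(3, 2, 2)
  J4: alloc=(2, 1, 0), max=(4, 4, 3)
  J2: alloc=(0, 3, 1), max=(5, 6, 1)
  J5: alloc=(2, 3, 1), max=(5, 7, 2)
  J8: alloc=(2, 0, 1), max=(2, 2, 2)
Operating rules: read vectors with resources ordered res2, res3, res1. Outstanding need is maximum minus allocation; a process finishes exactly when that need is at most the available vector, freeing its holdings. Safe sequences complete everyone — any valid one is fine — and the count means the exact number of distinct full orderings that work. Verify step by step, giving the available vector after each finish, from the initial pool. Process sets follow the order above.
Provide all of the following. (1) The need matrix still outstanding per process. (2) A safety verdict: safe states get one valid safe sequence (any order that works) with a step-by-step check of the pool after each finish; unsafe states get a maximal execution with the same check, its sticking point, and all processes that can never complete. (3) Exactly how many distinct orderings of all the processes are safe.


(1) Need matrix, components ordered res2, res3, res1:
  J3: (2, 2, 1)
  J4: (2, 3, 3)
  J2: (5, 3, 0)
  J5: (3, 4, 1)
  J8: (0, 2, 1)
(2) UNSAFE — no complete ordering exists.
Key observation: even finishing J8, J3 leaves just (4, 2, 3) free — too little res3 for any of the remaining processes.
A maximal execution: J8, J3 — then nothing else fits. Step-by-step check:
  pool = (1, 2, 1)
  J8: need (0, 2, 1) fits (1, 2, 1); releases (2, 0, 1), pool now (3, 2, 2)
  J3: need (2, 2, 1) fits (3, 2, 2); releases (1, 0, 1), pool now (4, 2, 3)
  blocked: J4 wants (2, 3, 3), pool (4, 2, 3) — not enough res3
  blocked: J2 wants (5, 3, 0), pool (4, 2, 3) — not enough res2 and res3
  blocked: J5 wants (3, 4, 1), pool (4, 2, 3) — not enough res3
Never able to finish: J4, J2 and J5.
(3) The exact count: 0 of the possible complete orderings are safe sequences.


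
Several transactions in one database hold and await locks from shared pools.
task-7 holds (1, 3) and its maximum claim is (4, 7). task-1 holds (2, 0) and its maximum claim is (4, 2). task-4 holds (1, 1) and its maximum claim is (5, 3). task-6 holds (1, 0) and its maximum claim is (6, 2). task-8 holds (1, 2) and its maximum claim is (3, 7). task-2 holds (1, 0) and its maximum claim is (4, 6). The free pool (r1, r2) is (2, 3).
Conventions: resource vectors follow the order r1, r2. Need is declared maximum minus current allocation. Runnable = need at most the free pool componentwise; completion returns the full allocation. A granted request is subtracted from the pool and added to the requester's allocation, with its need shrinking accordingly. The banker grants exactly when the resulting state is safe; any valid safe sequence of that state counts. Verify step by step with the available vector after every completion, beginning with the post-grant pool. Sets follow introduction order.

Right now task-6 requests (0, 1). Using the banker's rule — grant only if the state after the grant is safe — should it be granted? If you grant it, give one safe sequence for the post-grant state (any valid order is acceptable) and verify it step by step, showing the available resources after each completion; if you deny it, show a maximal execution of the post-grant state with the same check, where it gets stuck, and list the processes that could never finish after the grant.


GRANT. The post-grant state is safe; one safe sequence: task-1, task-4, task-6, task-7, task-2, task-8.
Key observation: with (2, 2) left after the transfer, task-1 can run at once — the state stays safe.
Check on the post-grant state, step by step:
  pool = (2, 2)
  task-1 needs (2, 2) <= (2, 2) -> finishes; pool += (2, 0) = (4, 2)
  task-4 needs (4, 2) <= (4, 2) -> finishes; pool += (1, 1) = (5, 3)
  task-6 needs (5, 1) <= (5, 3) -> finishes; pool += (1, 1) = (6, 4)
  task-7 needs (3, 4) <= (6, 4) -> finishes; pool += (1, 3) = (7, 7)
  task-2 needs (3, 6) <= (7, 7) -> finishes; pool += (1, 0) = (8, 7)
  task-8 needs (2, 5) <= (8, 7) -> finishes; pool += (1, 2) = (9, 9)


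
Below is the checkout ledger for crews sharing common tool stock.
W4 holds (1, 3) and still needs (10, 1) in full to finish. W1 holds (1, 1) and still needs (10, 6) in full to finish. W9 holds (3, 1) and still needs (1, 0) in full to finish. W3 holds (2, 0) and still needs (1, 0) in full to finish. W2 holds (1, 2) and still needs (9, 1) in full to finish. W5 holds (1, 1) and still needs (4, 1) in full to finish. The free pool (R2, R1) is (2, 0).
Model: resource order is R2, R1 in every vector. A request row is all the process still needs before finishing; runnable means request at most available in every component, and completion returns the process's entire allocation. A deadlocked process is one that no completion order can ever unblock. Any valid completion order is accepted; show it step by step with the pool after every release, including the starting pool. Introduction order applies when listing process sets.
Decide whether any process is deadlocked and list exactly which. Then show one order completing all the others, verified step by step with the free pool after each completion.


Deadlocked: W4, W1 and W2.
Key observation: even finishing W9, W3, W5 leaves just (8, 2) free — too little R2 for any of the remaining processes.
A valid finishing order for the others: W9, W3, W5. Check, step by step:
  pool = (2, 0)
  W9: need (1, 0) fits (2, 0); releases (3, 1), pool now (5, 1)
  W3: need (1, 0) fits (5, 1); releases (2, 0), pool now (7, 1)
  W5: need (4, 1) fits (7, 1); releases (1, 1), pool now (8, 2)
The blocked processes can never fit:
  W4 still needs (10, 1) but only (8, 2) is free — short on R2
  W1 still needs (10, 6) but only (8, 2) is free — short on R2 and R1
  W2 still needs (9, 1) but only (8, 2) is free — short on R2


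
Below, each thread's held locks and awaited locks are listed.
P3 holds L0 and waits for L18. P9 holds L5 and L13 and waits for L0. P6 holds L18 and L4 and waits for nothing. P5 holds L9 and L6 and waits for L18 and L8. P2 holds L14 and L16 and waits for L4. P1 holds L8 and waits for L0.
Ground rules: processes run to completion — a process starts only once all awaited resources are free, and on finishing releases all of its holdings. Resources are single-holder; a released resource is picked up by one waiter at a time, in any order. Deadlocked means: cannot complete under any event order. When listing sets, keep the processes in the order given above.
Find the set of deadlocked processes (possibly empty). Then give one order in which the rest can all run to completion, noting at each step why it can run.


No process is deadlocked.
Key observation: all waits point, directly or indirectly, at processes that can finish, so nothing is permanently blocked.
The rest can finish in the order P6, P3, P9, P2, P1, P5.
Walking it through:
  P6 waits on nothing -> runs at once and releases L18 and L4
  run P3 (all its waits — L18 — are resolved); releases L0
  run P9 (all its waits — L0 — are resolved); releases L5 and L13
  run P2 (all its waits — L4 — are resolved); releases L14 and L16
  run P1 (all its waits — L0 — are resolved); releases L8
  run P5 (all its waits — L18 and L8 — are resolved); releases L9 and L6


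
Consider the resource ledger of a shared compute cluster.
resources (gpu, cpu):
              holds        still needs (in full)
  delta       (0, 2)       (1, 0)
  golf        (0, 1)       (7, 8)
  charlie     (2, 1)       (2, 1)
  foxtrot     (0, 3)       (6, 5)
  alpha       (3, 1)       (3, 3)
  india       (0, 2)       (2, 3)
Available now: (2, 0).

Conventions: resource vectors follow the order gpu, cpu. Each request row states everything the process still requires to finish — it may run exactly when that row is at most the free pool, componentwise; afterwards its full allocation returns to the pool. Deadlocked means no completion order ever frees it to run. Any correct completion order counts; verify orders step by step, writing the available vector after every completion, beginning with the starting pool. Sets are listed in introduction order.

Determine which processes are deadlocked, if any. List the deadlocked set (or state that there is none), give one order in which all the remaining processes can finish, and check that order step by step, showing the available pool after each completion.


The deadlocked set is empty.
Key observation: the pool covers delta at once, and every later process fits after earlier releases.
One completion order for the rest: delta, charlie, alpha, india, foxtrot, golf. Verifying each step:
  pool = (2, 0)
  delta: need (1, 0) fits (2, 0); releases (0, 2), pool now (2, 2)
  charlie: need (2, 1) fits (2, 2); releases (2, 1), pool now (4, 3)
  alpha: need (3, 3) fits (4, 3); releases (3, 1), pool now (7, 4)
  india: need (2, 3) fits (7, 4); releases (0, 2), pool now (7, 6)
  foxtrot: need (6, 5) fits (7, 6); releases (0, 3), pool now (7, 9)
  golf: need (7, 8) fits (7, 9); releases (0, 1), pool now (7, 10)


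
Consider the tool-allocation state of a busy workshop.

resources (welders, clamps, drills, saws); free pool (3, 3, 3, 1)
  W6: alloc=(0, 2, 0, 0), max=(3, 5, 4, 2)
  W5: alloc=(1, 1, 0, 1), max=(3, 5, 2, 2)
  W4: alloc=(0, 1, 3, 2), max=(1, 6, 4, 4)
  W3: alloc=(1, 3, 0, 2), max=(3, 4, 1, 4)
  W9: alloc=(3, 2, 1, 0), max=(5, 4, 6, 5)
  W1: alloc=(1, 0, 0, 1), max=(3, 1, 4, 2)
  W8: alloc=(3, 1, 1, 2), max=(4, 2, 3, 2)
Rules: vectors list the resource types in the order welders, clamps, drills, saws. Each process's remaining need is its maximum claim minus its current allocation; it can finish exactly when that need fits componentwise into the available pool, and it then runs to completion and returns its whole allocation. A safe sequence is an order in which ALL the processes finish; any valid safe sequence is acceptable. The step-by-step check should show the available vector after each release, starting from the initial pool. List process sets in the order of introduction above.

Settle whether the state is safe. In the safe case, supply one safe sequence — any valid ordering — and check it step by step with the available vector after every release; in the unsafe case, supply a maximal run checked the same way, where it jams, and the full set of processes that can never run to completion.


SAFE. One safe sequence: W8, W6, W4, W1, W3, W9, W5.
Key observation: the order's first zero-slack moment is W6 ((3, 3, 4, 2) needed, (6, 4, 4, 3) free — a requested resource with nothing to spare).
Step-by-step check:
  pool = (3, 3, 3, 1)
  W8 needs (1, 1, 2, 0) <= (3, 3, 3, 1) -> finishes; pool += (3, 1, 1, 2) = (6, 4, 4, 3)
  W6 needs (3, 3, 4, 2) <= (6, 4, 4, 3) -> finishes; pool += (0, 2, 0, 0) = (6, 6, 4, 3)
  W4 needs (1, 5, 1, 2) <= (6, 6, 4, 3) -> finishes; pool += (0, 1, 3, 2) = (6, 7, 7, 5)
  W1 needs (2, 1, 4, 1) <= (6, 7, 7, 5) -> finishes; pool += (1, 0, 0, 1) = (7, 7, 7, 6)
  W3 needs (2, 1, 1, 2) <= (7, 7, 7, 6) -> finishes; pool += (1, 3, 0, 2) = (8, 10, 7, 8)
  W9 needs (2, 2, 5, 5) <= (8, 10, 7, 8) -> finishes; pool += (3, 2, 1, 0) = (11, 12, 8, 8)
  W5 needs (2, 4, 2, 1) <= (11, 12, 8, 8) -> finishes; pool += (1, 1, 0, 1) = (12, 13, 8, 9)


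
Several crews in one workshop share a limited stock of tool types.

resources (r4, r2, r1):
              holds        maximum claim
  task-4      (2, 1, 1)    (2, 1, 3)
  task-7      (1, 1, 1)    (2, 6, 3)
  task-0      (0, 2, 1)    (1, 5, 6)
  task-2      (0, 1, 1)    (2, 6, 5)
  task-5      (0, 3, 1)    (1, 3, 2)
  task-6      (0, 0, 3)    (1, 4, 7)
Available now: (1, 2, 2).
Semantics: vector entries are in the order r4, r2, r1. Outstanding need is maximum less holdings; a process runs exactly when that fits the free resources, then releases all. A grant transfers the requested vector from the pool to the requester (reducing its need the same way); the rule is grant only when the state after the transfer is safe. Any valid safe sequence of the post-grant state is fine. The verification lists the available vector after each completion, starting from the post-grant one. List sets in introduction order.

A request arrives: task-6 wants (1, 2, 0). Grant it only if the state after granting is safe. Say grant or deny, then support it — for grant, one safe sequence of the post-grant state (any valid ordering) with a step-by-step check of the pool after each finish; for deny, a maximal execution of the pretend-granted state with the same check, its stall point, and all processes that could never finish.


GRANT. The post-grant state is safe; one safe sequence: task-4, task-5, task-6, task-2, task-7, task-0.
Key observation: post-grant, (0, 0, 2) remains, and an order beginning with task-4 completes everyone.
Verifying the post-grant state step by step:
  pool = (0, 0, 2)
  run task-4 (needs (0, 0, 2), free (0, 0, 2)); after release of (2, 1, 1) the pool is (2, 1, 3)
  run task-5 (needs (1, 0, 1), free (2, 1, 3)); after release of (0, 3, 1) the pool is (2, 4, 4)
  run task-6 (needs (0, 2, 4), free (2, 4, 4)); after release of (1, 2, 3) the pool is (3, 6, 7)
  run task-2 (needs (2, 5, 4), free (3, 6, 7)); after release of (0, 1, 1) the pool is (3, 7, 8)
  run task-7 (needs (1, 5, 2), free (3, 7, 8)); after release of (1, 1, 1) the pool is (4, 8, 9)
  run task-0 (needs (1, 3, 5), free (4, 8, 9)); after release of (0, 2, 1) the pool is (4, 10, 10)


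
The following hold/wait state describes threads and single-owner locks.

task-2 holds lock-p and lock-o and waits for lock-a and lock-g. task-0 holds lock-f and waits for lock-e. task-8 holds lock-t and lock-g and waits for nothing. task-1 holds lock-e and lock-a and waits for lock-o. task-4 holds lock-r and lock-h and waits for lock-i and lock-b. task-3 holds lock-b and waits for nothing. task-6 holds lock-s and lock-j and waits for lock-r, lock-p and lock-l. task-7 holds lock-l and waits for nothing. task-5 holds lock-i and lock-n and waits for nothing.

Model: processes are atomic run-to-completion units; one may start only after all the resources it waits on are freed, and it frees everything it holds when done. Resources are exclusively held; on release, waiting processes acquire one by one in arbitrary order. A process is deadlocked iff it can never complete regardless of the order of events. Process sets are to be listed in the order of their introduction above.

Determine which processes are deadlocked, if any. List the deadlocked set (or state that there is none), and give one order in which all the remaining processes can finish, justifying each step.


Deadlocked set: task-2, task-0, task-1 and task-6.
Key observation: along task-2 -> task-1 -> task-2, each member waits on what the next one holds — a deadlock; task-0 and task-6 wait into the deadlock from upstream.
One completion order for the rest: task-7, task-5, task-3, task-4, task-8.
Step-by-step check:
  run task-7 (it waits on nothing); releases lock-l
  run task-5 (it waits on nothing); releases lock-i and lock-n
  run task-3 (it waits on nothing); releases lock-b
  task-4 waits on lock-i and lock-b — all released -> runs and releases lock-r and lock-h
  run task-8 (it waits on nothing); releases lock-t and lock-g


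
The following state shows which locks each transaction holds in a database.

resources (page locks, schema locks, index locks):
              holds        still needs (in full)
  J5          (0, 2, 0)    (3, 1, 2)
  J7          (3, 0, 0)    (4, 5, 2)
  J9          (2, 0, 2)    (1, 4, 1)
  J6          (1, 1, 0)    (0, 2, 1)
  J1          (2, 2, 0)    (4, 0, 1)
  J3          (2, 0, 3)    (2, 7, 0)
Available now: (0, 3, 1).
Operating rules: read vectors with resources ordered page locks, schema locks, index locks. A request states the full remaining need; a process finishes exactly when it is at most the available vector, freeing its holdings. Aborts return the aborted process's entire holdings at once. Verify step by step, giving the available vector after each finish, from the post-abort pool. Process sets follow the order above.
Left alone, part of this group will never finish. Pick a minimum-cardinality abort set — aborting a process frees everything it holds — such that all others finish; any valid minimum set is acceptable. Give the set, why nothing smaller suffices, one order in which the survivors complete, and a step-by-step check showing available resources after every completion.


Minimum abort set: J3.
Key observation: J1 could never have finished before the abort; with (2, 0, 3) returned by J3, it fits at step 3.
Why nothing smaller works: aborting no one leaves the state deadlocked as given.
Survivors finish in the order: J6, J9, J1, J7, J5. Check, step by step (pool after the aborts first):
  pool = (2, 3, 4)
  J6: need (0, 2, 1) fits (2, 3, 4); releases (1, 1, 0), pool now (3, 4, 4)
  J9: need (1, 4, 1) fits (3, 4, 4); releases (2, 0, 2), pool now (5, 4, 6)
  J1: need (4, 0, 1) fits (5, 4, 6); releases (2, 2, 0), pool now (7, 6, 6)
  J7: need (4, 5, 2) fits (7, 6, 6); releases (3, 0, 0), pool now (10, 6, 6)
  J5: need (3, 1, 2) fits (10, 6, 6); releases (0, 2, 0), pool now (10, 8, 6)


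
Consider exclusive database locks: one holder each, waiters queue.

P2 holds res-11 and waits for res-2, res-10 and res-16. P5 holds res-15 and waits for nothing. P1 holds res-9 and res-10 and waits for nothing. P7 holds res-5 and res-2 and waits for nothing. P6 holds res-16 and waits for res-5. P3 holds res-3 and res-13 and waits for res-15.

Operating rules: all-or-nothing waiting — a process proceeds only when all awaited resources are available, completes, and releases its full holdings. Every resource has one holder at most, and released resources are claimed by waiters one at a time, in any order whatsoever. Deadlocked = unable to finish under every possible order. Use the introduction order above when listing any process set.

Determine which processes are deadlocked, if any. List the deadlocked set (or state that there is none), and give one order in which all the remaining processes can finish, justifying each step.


Nothing here is deadlocked.
Key observation: every chain of waits terminates; starting from the processes that wait on nothing, all the rest unlock in turn.
A valid finishing order for the others: P5, P3, P7, P1, P6, P2.
Check, step by step:
  P5 waits on nothing -> runs at once and releases res-15
  P3 waits on res-15 — all released -> runs and releases res-3 and res-13
  P7 waits on nothing -> runs at once and releases res-5 and res-2
  P1 waits on nothing -> runs at once and releases res-9 and res-10
  P6 waits on res-5 — all released -> runs and releases res-16
  P2 waits on res-2, res-10 and res-16 — all released -> runs and releases res-11


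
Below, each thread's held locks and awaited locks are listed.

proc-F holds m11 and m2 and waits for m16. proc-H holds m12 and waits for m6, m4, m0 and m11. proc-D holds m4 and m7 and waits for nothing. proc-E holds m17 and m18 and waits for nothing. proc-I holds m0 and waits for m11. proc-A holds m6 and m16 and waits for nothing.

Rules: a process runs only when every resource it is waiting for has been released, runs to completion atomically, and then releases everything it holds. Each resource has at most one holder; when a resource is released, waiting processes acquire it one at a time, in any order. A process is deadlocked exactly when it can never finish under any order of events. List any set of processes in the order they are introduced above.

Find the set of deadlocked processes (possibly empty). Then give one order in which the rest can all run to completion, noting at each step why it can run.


No process is deadlocked.
Key observation: although several processes wait, no cycle exists — each chain bottoms out at a free runner.
One completion order for the rest: proc-D, proc-A, proc-F, proc-I, proc-E, proc-H.
Verifying each step:
  run proc-D (it waits on nothing); releases m4 and m7
  run proc-A (it waits on nothing); releases m6 and m16
  run proc-F (all its waits — m16 — are resolved); releases m11 and m2
  run proc-I (all its waits — m11 — are resolved); releases m0
  run proc-E (it waits on nothing); releases m17 and m18
  run proc-H (all its waits — m6, m4, m0 and m11 — are resolved); releases m12


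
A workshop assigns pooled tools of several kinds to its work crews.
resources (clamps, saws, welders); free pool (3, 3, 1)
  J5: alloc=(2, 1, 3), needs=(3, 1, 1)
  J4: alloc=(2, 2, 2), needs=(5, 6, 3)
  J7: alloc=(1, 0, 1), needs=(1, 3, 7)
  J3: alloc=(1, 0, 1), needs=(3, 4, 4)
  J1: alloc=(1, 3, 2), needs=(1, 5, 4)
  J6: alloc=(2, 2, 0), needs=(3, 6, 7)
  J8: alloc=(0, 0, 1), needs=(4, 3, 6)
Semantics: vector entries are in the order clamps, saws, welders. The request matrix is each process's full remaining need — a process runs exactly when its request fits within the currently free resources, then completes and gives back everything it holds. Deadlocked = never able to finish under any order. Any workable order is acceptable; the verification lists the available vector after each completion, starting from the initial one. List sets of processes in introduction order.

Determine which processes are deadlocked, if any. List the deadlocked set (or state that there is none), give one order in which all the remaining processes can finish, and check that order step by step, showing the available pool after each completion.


Deadlocked set: J4, J7, J1, J6 and J8.
Key observation: after J5, J3 the pool peaks at (6, 4, 5), and each blocked process is short somewhere: J4 on saws; J7 on welders; J1 on saws; J6 on saws, welders; J8 on welders.
A valid finishing order for the others: J5, J3. Walking it through:
  pool = (3, 3, 1)
  run J5 (needs (3, 1, 1), free (3, 3, 1)); after release of (2, 1, 3) the pool is (5, 4, 4)
  run J3 (needs (3, 4, 4), free (5, 4, 4)); after release of (1, 0, 1) the pool is (6, 4, 5)
The stuck group stays short no matter what:
  blocked: J4 wants (5, 6, 3), pool (6, 4, 5) — not enough saws
  blocked: J7 wants (1, 3, 7), pool (6, 4, 5) — not enough welders
  blocked: J1 wants (1, 5, 4), pool (6, 4, 5) — not enough saws
  blocked: J6 wants (3, 6, 7), pool (6, 4, 5) — not enough saws and welders
  blocked: J8 wants (4, 3, 6), pool (6, 4, 5) — not enough welders


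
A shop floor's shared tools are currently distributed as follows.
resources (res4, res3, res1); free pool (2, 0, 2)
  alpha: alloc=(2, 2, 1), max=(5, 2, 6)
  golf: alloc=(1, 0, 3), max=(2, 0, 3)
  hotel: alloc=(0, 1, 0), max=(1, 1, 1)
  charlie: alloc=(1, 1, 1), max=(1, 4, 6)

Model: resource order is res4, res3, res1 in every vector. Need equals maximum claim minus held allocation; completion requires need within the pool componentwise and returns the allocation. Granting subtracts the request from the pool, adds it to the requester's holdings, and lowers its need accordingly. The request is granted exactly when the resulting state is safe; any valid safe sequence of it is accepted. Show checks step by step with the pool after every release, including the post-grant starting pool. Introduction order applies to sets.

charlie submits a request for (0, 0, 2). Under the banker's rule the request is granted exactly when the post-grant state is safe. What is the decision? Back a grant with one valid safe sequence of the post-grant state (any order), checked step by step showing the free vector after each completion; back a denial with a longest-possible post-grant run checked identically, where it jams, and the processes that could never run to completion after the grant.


DENY: after the grant no complete ordering would exist.
Key observation: after golf, hotel the pool peaks at (3, 1, 3), and each blocked process is short somewhere: alpha on res1; charlie on res3.
On the post-grant state, golf, hotel is a maximal run — nothing extends it. Verifying each step:
  pool = (2, 0, 0)
  golf needs (1, 0, 0) <= (2, 0, 0) -> finishes; pool += (1, 0, 3) = (3, 0, 3)
  hotel needs (1, 0, 1) <= (3, 0, 3) -> finishes; pool += (0, 1, 0) = (3, 1, 3)
  alpha cannot run: need (3, 0, 5) vs free (3, 1, 3) (insufficient res1)
  charlie cannot run: need (0, 3, 3) vs free (3, 1, 3) (insufficient res3)
Had the request been granted, alpha and charlie could never finish.


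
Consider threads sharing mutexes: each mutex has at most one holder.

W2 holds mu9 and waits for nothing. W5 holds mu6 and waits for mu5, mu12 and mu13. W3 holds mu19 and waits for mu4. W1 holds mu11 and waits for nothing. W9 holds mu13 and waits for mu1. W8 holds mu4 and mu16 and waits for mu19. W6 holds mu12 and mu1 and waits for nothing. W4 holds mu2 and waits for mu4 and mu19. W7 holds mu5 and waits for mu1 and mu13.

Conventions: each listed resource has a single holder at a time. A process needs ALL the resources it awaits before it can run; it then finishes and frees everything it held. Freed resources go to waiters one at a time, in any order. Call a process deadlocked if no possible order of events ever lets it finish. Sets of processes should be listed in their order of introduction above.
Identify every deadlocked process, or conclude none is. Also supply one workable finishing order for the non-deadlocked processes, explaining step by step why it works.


Deadlocked: W3, W8 and W4.
Key observation: along W3 -> W8 -> W3, each member waits on what the next one holds — a deadlock; W4 waits into the deadlock from upstream.
One completion order for the rest: W6, W9, W7, W2, W1, W5.
Step-by-step check:
  W6 waits on nothing -> runs at once and releases mu12 and mu1
  run W9 (all its waits — mu1 — are resolved); releases mu13
  run W7 (all its waits — mu1 and mu13 — are resolved); releases mu5
  W2 waits on nothing -> runs at once and releases mu9
  W1 waits on nothing -> runs at once and releases mu11
  run W5 (all its waits — mu5, mu12 and mu13 — are resolved); releases mu6
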